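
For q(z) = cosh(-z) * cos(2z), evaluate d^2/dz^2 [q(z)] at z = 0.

-3

Take the Cauchy product of the two expansions.
The coefficient of z^2 in the expansion is -3/2, so q′′(0) = 2! * (-3/2) = -3.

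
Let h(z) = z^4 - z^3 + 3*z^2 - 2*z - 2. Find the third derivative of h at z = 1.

18

The coefficient of (z - 1)^3 in the expansion is 3, so h′′′(1) = 3! * (3) = 18.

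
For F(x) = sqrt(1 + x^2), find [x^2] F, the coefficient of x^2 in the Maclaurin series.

c_2 = F′′(0)/2! = 1/2.

1/2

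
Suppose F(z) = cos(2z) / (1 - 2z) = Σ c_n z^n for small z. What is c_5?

52/3

Expand each factor separately, then convolve coefficients.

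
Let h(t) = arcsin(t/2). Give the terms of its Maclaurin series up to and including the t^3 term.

t^3/48 + t/2

h(0) = 0
h′(0) = 1/2
h′′(0) = 0
h′′′(0) = 1/8
The Taylor polynomial is Σ h^(k)(0)/k! · t^k.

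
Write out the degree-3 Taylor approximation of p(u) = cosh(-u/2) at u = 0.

u^2/8 + 1

[u^0] = 1;  [u^1] = 0;  [u^2] = 1/8;  [u^3] = 0.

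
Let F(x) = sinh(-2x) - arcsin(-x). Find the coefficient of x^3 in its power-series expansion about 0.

Expand each term separately and add.
So c_3 = F′′′(0)/3! = -7/6.

-7/6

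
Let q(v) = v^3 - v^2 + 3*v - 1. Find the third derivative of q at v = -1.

Apply the Taylor formula c_k = f^(k)(a)/k!.
The coefficient of (v + 1)^3 in the expansion is 1, so q′′′(-1) = 3! * (1) = 6.

6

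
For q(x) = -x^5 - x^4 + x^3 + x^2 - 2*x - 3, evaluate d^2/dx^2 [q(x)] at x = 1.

The coefficient of (x - 1)^2 in the expansion is -12, so q′′(1) = 2! * (-12) = -24.

-24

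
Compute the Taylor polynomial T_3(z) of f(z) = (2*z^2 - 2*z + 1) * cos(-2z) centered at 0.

Multiply each power in the prefactor through the base expansion.
f(0) = 1
f′(0) = -2
f′′(0) = 0
f′′′(0) = 24
Then c_k = f^(k)(0)/k! gives each Taylor coefficient.

4*z^3 - 2*z + 1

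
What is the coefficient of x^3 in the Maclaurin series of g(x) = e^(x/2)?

1/48

Differentiate repeatedly and evaluate at the center.
g(0) = 1
g′(0) = 1/2
g′′(0) = 1/4
g′′′(0) = 1/8
So c_3 = g′′′(0)/3! = 1/48.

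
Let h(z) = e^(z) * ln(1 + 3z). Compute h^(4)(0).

Write out both Maclaurin series and multiply, keeping only the needed powers.
The coefficient of z^4 in the expansion is -13, so h^(4)(0) = 4! * (-13) = -312.

-312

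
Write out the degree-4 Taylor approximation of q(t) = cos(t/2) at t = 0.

[t^0] = 1;  [t^1] = 0;  [t^2] = -1/8;  [t^3] = 0;  [t^4] = 1/384.

t^4/384 - t^2/8 + 1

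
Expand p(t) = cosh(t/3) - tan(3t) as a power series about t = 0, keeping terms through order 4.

t^4/1944 - 9*t^3 + t^2/18 - 3*t + 1

Expand each term separately and add.
p(0) = 1
p′(0) = -3
p′′(0) = 1/9
p′′′(0) = -54
p^(4)(0) = 1/81
The Taylor polynomial is Σ p^(k)(0)/k! · t^k.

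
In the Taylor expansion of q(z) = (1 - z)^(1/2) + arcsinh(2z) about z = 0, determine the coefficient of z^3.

Combine the two series term by term.
q(0) = 1
q′(0) = 3/2
q′′(0) = -1/4
q′′′(0) = -67/8
So c_3 = q′′′(0)/3! = -67/48.

-67/48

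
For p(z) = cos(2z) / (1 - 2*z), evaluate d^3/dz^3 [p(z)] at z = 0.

24

Expand 1/(denominator) as a geometric series and multiply by the numerator's series.
The coefficient of z^3 in the expansion is 4, so p′′′(0) = 3! * (4) = 24.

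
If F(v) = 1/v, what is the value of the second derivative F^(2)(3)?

Use the known series and substitute for the argument.
The coefficient of (v - 3)^2 in the expansion is 1/27, so F′′(3) = 2! * (1/27) = 2/27.

2/27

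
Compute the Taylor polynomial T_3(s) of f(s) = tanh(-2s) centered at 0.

8*s^3/3 - 2*s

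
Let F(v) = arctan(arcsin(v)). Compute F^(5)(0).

13

Plug the Maclaurin series of the inner function into that of the outer and collect terms.
From the series, [v^5] F = 13/120; multiply by 5! = 120 to get 13.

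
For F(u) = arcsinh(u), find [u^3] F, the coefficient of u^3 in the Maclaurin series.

-1/6

c_3 = F′′′(0)/3! = -1/6.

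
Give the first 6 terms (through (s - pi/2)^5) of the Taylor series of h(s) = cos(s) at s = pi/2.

-(s - pi/2)^5/120 + (s - pi/2)^3/6 - (s - pi/2)

h(pi/2) = 0
h′(pi/2) = -1
h′′(pi/2) = 0
h′′′(pi/2) = 1
h^(4)(pi/2) = 0
h^(5)(pi/2) = -1
The Taylor polynomial is Σ h^(k)(pi/2)/k! · (s - pi/2)^k.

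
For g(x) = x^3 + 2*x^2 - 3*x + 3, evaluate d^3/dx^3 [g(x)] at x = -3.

6

Use the known series and substitute for the argument.
From the series, [(x + 3)^3] g = 1; multiply by 3! = 6 to get 6.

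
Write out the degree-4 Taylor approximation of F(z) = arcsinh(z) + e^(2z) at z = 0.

Expand each term separately and add.
F(0) = 1
F′(0) = 3
F′′(0) = 4
F′′′(0) = 7
F^(4)(0) = 16

2*z^4/3 + 7*z^3/6 + 2*z^2 + 3*z + 1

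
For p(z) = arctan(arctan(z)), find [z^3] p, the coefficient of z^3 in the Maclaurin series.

-2/3

Compose series: expand the inner function first, then feed it into the outer expansion.
[z^0] = 0;  [z^1] = 1;  [z^2] = 0;  [z^3] = -2/3.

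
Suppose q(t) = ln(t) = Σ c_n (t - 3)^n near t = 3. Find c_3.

1/81

q(3) = ln(3)
q′(3) = 1/3
q′′(3) = -1/9
q′′′(3) = 2/27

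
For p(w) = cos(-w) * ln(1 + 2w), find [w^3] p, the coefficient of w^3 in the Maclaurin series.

Multiply the two series term by term and collect like powers.
p(0) = 0
p′(0) = 2
p′′(0) = -4
p′′′(0) = 10
So c_3 = p′′′(0)/3! = 5/3.

5/3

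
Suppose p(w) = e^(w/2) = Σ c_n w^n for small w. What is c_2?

p(0) = 1
p′(0) = 1/2
p′′(0) = 1/4
Dividing each by k! gives the coefficients c_0, ..., c_2.

1/8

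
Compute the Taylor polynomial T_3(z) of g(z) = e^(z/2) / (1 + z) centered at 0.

Take the Cauchy product of the two expansions.
g(0) = 1
g′(0) = -1/2
g′′(0) = 5/4
g′′′(0) = -29/8
The Taylor polynomial is Σ g^(k)(0)/k! · z^k.

-29*z^3/48 + 5*z^2/8 - z/2 + 1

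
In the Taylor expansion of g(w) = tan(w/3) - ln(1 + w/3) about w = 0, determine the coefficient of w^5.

Add the two expansions coefficient-wise.
[w^0] = 0;  [w^1] = 0;  [w^2] = 1/18;  [w^3] = 0;  [w^4] = 1/324;  [w^5] = -1/3645.
So c_5 = g^(5)(0)/5! = -1/3645.

-1/3645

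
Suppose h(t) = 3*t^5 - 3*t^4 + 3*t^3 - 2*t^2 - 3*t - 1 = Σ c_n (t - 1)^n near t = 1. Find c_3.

21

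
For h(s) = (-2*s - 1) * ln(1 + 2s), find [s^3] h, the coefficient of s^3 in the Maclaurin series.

Distribute the polynomial across the series and collect like powers.
h(0) = 0
h′(0) = -2
h′′(0) = -4
h′′′(0) = 8
So c_3 = h′′′(0)/3! = 4/3.

4/3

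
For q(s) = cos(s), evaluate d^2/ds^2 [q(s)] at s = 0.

-1

Use the known series and substitute for the argument.
From the series, [s^2] q = -1/2; multiply by 2! = 2 to get -1.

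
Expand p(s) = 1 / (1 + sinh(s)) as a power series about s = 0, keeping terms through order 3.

Write 1/(1+u) = 1 - u + u^2 - u^3 + ... and substitute the series for u.
p(0) = 1
p′(0) = -1
p′′(0) = 2
p′′′(0) = -7

-7*s^3/6 + s^2 - s + 1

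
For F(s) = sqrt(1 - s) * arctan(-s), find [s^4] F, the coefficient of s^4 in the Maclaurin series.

-5/48

Multiply the two series term by term and collect like powers.
[s^0] = 0;  [s^1] = -1;  [s^2] = 1/2;  [s^3] = 11/24;  [s^4] = -5/48.
So c_4 = F^(4)(0)/4! = -5/48.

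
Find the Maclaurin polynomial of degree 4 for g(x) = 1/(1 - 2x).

g(0) = 1
g′(0) = 2
g′′(0) = 8
g′′′(0) = 48
g^(4)(0) = 384

16*x^4 + 8*x^3 + 4*x^2 + 2*x + 1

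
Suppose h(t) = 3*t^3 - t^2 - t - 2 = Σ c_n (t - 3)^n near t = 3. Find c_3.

3

h(3) = 67
h′(3) = 74
h′′(3) = 52
h′′′(3) = 18
Dividing each by k! gives the coefficients c_0, ..., c_3.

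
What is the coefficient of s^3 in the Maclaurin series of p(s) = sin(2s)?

-4/3

Apply the Taylor formula c_k = f^(k)(a)/k!.
p(0) = 0
p′(0) = 2
p′′(0) = 0
p′′′(0) = -8
So c_3 = p′′′(0)/3! = -4/3.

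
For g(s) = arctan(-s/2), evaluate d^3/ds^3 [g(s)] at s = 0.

Differentiate repeatedly and evaluate at the center.
From the series, [s^3] g = 1/24; multiply by 3! = 6 to get 1/4.

1/4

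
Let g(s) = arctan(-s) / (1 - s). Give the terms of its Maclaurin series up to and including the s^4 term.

-2*s^4/3 - 2*s^3/3 - s^2 - s

Multiply the numerator's expansion by the denominator's geometric series.
[s^0] = 0;  [s^1] = -1;  [s^2] = -1;  [s^3] = -2/3;  [s^4] = -2/3.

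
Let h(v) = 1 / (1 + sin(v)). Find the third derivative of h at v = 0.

-5

Write 1/(1+u) = 1 - u + u^2 - u^3 + ... and substitute the series for u.
From the series, [v^3] h = -5/6; multiply by 3! = 6 to get -5.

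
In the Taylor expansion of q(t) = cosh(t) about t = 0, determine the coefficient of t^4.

Compute the successive derivatives at the expansion point and divide by k!.

1/24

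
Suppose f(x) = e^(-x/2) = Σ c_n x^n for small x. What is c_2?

f(0) = 1
f′(0) = -1/2
f′′(0) = 1/4
The Taylor polynomial is Σ f^(k)(0)/k! · x^k.

1/8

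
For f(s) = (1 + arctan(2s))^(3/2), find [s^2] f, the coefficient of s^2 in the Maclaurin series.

Plug the Maclaurin series of the inner function into that of the outer and collect terms.
f(0) = 1
f′(0) = 3
f′′(0) = 3

3/2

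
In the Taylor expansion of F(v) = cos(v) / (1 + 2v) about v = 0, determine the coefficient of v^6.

40439/720

Take the Cauchy product of the two expansions.
So c_6 = F^(6)(0)/6! = 40439/720.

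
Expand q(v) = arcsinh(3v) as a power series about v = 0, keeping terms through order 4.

[v^0] = 0;  [v^1] = 3;  [v^2] = 0;  [v^3] = -9/2;  [v^4] = 0.

-9*v^3/2 + 3*v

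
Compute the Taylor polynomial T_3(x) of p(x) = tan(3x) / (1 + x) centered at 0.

Expand each factor separately, then convolve coefficients.
p(0) = 0
p′(0) = 3
p′′(0) = -6
p′′′(0) = 72

12*x^3 - 3*x^2 + 3*x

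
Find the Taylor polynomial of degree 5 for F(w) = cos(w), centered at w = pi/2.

F(pi/2) = 0
F′(pi/2) = -1
F′′(pi/2) = 0
F′′′(pi/2) = 1
F^(4)(pi/2) = 0
F^(5)(pi/2) = -1
Then c_k = F^(k)(pi/2)/k! gives each Taylor coefficient.

-(w - pi/2)^5/120 + (w - pi/2)^3/6 - (w - pi/2)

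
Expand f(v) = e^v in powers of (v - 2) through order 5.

(v - 2)^5*e^(2)/120 + (v - 2)^4*e^(2)/24 + (v - 2)^3*e^(2)/6 + (v - 2)^2*e^(2)/2 + (v - 2)*e^(2) + e^(2)

f(2) = e^(2)
f′(2) = e^(2)
f′′(2) = e^(2)
f′′′(2) = e^(2)
f^(4)(2) = e^(2)
f^(5)(2) = e^(2)
Dividing each by k! gives the coefficients c_0, ..., c_5.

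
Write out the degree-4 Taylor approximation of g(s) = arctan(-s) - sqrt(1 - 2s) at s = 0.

Combine the two series term by term.
[s^0] = -1;  [s^1] = 0;  [s^2] = 1/2;  [s^3] = 5/6;  [s^4] = 5/8.

5*s^4/8 + 5*s^3/6 + s^2/2 - 1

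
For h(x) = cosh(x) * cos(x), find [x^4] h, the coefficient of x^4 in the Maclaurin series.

Write out both Maclaurin series and multiply, keeping only the needed powers.
[x^0] = 1;  [x^1] = 0;  [x^2] = 0;  [x^3] = 0;  [x^4] = -1/6.

-1/6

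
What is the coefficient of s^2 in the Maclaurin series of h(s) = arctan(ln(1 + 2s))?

Substitute the inner expansion into the outer series and collect powers.
h(0) = 0
h′(0) = 2
h′′(0) = -4

-2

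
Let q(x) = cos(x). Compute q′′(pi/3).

The coefficient of (x - pi/3)^2 in the expansion is -1/4, so q′′(pi/3) = 2! * (-1/4) = -1/2.

-1/2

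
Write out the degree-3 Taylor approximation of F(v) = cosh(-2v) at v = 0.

2*v^2 + 1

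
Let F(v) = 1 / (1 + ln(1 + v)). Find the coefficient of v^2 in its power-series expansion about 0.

3/2

Expand as Σ (-1)^k u^k with u equal to the inner function's series.
F(0) = 1
F′(0) = -1
F′′(0) = 3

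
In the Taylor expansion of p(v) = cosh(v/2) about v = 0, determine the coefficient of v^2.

p(0) = 1
p′(0) = 0
p′′(0) = 1/4
So c_2 = p′′(0)/2! = 1/8.

1/8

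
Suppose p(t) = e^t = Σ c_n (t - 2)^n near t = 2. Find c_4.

Apply the Taylor formula c_k = f^(k)(a)/k!.
p(2) = e^(2)
p′(2) = e^(2)
p′′(2) = e^(2)
p′′′(2) = e^(2)
p^(4)(2) = e^(2)
So c_4 = p^(4)(2)/4! = e^(2)/24.

e^(2)/24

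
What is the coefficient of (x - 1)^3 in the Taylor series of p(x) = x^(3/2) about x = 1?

-1/16

Use the known series and substitute for the argument.
p(1) = 1
p′(1) = 3/2
p′′(1) = 3/4
p′′′(1) = -3/8
So c_3 = p′′′(1)/3! = -1/16.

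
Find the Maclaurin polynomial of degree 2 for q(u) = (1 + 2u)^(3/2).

3*u^2/2 + 3*u + 1

Use the known series and substitute for the argument.
q(0) = 1
q′(0) = 3
q′′(0) = 3
Dividing each by k! gives the coefficients c_0, ..., c_2.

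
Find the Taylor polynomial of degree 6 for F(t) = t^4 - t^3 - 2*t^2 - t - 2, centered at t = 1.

(t - 1)^4 + 3*(t - 1)^3 + (t - 1)^2 - 4*(t - 1) - 5

Use the known series and substitute for the argument.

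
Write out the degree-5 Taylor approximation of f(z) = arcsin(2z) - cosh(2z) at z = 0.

Expand each term separately and add.
[z^0] = -1;  [z^1] = 2;  [z^2] = -2;  [z^3] = 4/3;  [z^4] = -2/3;  [z^5] = 12/5.

12*z^5/5 - 2*z^4/3 + 4*z^3/3 - 2*z^2 + 2*z - 1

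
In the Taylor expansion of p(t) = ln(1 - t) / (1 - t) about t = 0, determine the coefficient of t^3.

-11/6

Use 1/(1 - r) = Σ r^k on the denominator, then take the Cauchy product.
[t^0] = 0;  [t^1] = -1;  [t^2] = -3/2;  [t^3] = -11/6.
So c_3 = p′′′(0)/3! = -11/6.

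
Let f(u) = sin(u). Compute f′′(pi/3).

Differentiate repeatedly and evaluate at the center.
The coefficient of (u - pi/3)^2 in the expansion is -sqrt(3)/4, so f′′(pi/3) = 2! * (-sqrt(3)/4) = -sqrt(3)/2.

-sqrt(3)/2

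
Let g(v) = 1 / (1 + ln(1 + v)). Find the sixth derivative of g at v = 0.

Write 1/(1+u) = 1 - u + u^2 - u^3 + ... and substitute the series for u.
From the series, [v^6] g = 3289/360; multiply by 6! = 720 to get 6578.

6578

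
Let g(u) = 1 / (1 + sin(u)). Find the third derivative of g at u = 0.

Expand as Σ (-1)^k u^k with u equal to the inner function's series.
The coefficient of u^3 in the expansion is -5/6, so g′′′(0) = 3! * (-5/6) = -5.

-5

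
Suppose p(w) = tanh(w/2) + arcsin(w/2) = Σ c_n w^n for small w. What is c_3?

-1/48

Add the two expansions coefficient-wise.
p(0) = 0
p′(0) = 1
p′′(0) = 0
p′′′(0) = -1/8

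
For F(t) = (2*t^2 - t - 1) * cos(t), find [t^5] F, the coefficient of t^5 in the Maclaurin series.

-1/24

Distribute the polynomial across the series and collect like powers.
F(0) = -1
F′(0) = -1
F′′(0) = 5
F′′′(0) = 3
F^(4)(0) = -25
F^(5)(0) = -5
The Taylor polynomial is Σ F^(k)(0)/k! · t^k.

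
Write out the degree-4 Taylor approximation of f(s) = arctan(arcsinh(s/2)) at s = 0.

-s^3/16 + s/2

Compose series: expand the inner function first, then feed it into the outer expansion.
f(0) = 0
f′(0) = 1/2
f′′(0) = 0
f′′′(0) = -3/8
f^(4)(0) = 0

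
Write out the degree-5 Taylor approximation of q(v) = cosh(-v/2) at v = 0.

q(0) = 1
q′(0) = 0
q′′(0) = 1/4
q′′′(0) = 0
q^(4)(0) = 1/16
q^(5)(0) = 0
The Taylor polynomial is Σ q^(k)(0)/k! · v^k.

v^4/384 + v^2/8 + 1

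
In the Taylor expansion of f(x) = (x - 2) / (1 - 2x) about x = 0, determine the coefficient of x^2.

Distribute the polynomial across the series and collect like powers.
So c_2 = f′′(0)/2! = -6.

-6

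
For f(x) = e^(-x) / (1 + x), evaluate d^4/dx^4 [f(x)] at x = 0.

Multiply the two series term by term and collect like powers.
From the series, [x^4] f = 65/24; multiply by 4! = 24 to get 65.

65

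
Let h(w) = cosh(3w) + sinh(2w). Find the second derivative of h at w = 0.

9

Combine the two series term by term.
From the series, [w^2] h = 9/2; multiply by 2! = 2 to get 9.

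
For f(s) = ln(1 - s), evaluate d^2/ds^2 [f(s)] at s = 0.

-1

The coefficient of s^2 in the expansion is -1/2, so f′′(0) = 2! * (-1/2) = -1.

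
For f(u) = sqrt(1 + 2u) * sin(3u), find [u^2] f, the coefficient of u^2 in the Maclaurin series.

3

Take the Cauchy product of the two expansions.
f(0) = 0
f′(0) = 3
f′′(0) = 6
So c_2 = f′′(0)/2! = 3.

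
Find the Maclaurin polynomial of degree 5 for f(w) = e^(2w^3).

Apply the Taylor formula c_k = f^(k)(a)/k!.

2*w^3 + 1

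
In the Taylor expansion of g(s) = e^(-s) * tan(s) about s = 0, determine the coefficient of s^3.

Write out both Maclaurin series and multiply, keeping only the needed powers.
g(0) = 0
g′(0) = 1
g′′(0) = -2
g′′′(0) = 5

5/6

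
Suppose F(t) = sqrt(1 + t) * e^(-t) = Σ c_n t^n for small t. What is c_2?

-1/8

Multiply the two series term by term and collect like powers.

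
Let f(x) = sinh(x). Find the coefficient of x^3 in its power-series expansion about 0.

f(0) = 0
f′(0) = 1
f′′(0) = 0
f′′′(0) = 1
So c_3 = f′′′(0)/3! = 1/6.

1/6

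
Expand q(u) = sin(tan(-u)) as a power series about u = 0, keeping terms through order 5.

u^5/40 - u^3/6 - u

Compose series: expand the inner function first, then feed it into the outer expansion.
[u^0] = 0;  [u^1] = -1;  [u^2] = 0;  [u^3] = -1/6;  [u^4] = 0;  [u^5] = 1/40.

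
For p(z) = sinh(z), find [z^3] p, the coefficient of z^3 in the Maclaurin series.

Compute the successive derivatives at the expansion point and divide by k!.
p(0) = 0
p′(0) = 1
p′′(0) = 0
p′′′(0) = 1
Dividing each by k! gives the coefficients c_0, ..., c_3.

1/6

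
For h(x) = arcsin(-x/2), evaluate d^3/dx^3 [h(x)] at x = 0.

-1/8

The coefficient of x^3 in the expansion is -1/48, so h′′′(0) = 3! * (-1/48) = -1/8.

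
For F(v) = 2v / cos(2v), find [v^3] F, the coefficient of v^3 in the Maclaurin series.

Divide the numerator series by the denominator series (power-series long division).
F(0) = 0
F′(0) = 2
F′′(0) = 0
F′′′(0) = 24
Dividing each by k! gives the coefficients c_0, ..., c_3.

4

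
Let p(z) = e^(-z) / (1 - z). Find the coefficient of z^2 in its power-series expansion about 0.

Take the Cauchy product of the two expansions.
p(0) = 1
p′(0) = 0
p′′(0) = 1
So c_2 = p′′(0)/2! = 1/2.

1/2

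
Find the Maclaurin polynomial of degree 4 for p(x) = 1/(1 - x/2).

x^4/16 + x^3/8 + x^2/4 + x/2 + 1

Compute the successive derivatives at the expansion point and divide by k!.
[x^0] = 1;  [x^1] = 1/2;  [x^2] = 1/4;  [x^3] = 1/8;  [x^4] = 1/16.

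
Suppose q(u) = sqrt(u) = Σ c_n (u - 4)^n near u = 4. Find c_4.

-5/16384

q(4) = 2
q′(4) = 1/4
q′′(4) = -1/32
q′′′(4) = 3/256
q^(4)(4) = -15/2048
So c_4 = q^(4)(4)/4! = -5/16384.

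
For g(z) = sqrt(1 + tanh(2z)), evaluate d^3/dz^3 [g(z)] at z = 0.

-5

Compose series: expand the inner function first, then feed it into the outer expansion.
From the series, [z^3] g = -5/6; multiply by 3! = 6 to get -5.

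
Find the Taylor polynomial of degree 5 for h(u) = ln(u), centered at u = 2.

(u - 2)^5/160 - (u - 2)^4/64 + (u - 2)^3/24 - (u - 2)^2/8 + (u - 2)/2 + ln(2)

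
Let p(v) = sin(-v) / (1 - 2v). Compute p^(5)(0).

-1841

Expand each factor separately, then convolve coefficients.
From the series, [v^5] p = -1841/120; multiply by 5! = 120 to get -1841.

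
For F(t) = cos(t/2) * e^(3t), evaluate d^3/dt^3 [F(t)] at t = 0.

Take the Cauchy product of the two expansions.
From the series, [t^3] F = 33/8; multiply by 3! = 6 to get 99/4.

99/4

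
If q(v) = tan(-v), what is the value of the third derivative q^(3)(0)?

-2

Compute the successive derivatives at the expansion point and divide by k!.
The coefficient of v^3 in the expansion is -1/3, so q′′′(0) = 3! * (-1/3) = -2.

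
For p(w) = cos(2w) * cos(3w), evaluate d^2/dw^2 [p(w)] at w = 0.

Multiply the two series term by term and collect like powers.
From the series, [w^2] p = -13/2; multiply by 2! = 2 to get -13.

-13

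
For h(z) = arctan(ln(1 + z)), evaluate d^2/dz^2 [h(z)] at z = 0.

Let u equal the inner series; expand the outer function in u and truncate.
From the series, [z^2] h = -1/2; multiply by 2! = 2 to get -1.

-1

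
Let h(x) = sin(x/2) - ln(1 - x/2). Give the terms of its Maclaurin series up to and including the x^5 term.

Expand each term separately and add.
[x^0] = 0;  [x^1] = 1;  [x^2] = 1/8;  [x^3] = 1/48;  [x^4] = 1/64;  [x^5] = 5/768.

5*x^5/768 + x^4/64 + x^3/48 + x^2/8 + x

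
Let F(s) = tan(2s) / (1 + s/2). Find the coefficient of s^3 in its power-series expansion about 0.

19/6

Multiply the two series term by term and collect like powers.
F(0) = 0
F′(0) = 2
F′′(0) = -2
F′′′(0) = 19
Then c_k = F^(k)(0)/k! gives each Taylor coefficient.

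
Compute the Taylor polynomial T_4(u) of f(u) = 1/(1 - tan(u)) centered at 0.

5*u^4/3 + 4*u^3/3 + u^2 + u + 1

Plug the Maclaurin series of the inner function into that of the outer and collect terms.
f(0) = 1
f′(0) = 1
f′′(0) = 2
f′′′(0) = 8
f^(4)(0) = 40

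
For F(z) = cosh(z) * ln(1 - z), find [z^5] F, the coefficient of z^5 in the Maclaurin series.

Multiply the two series term by term and collect like powers.
So c_5 = F^(5)(0)/5! = -49/120.

-49/120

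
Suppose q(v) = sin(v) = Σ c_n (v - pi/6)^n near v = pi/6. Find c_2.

Differentiate repeatedly and evaluate at the center.
q(pi/6) = 1/2
q′(pi/6) = sqrt(3)/2
q′′(pi/6) = -1/2
Then c_k = q^(k)(pi/6)/k! gives each Taylor coefficient.

-1/4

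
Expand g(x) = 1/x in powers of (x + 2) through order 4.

-(x + 2)^4/32 - (x + 2)^3/16 - (x + 2)^2/8 - (x + 2)/4 - 1/2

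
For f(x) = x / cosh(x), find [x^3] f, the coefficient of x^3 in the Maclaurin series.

Invert the denominator's series and multiply.
f(0) = 0
f′(0) = 1
f′′(0) = 0
f′′′(0) = -3

-1/2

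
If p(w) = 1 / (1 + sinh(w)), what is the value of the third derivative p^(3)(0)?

Write 1/(1+u) = 1 - u + u^2 - u^3 + ... and substitute the series for u.
The coefficient of w^3 in the expansion is -7/6, so p′′′(0) = 3! * (-7/6) = -7.

-7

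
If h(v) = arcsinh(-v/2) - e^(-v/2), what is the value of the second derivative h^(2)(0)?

-1/4

Expand each term separately and add.
The coefficient of v^2 in the expansion is -1/8, so h′′(0) = 2! * (-1/8) = -1/4.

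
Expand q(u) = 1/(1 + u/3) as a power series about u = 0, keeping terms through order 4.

[u^0] = 1;  [u^1] = -1/3;  [u^2] = 1/9;  [u^3] = -1/27;  [u^4] = 1/81.

u^4/81 - u^3/27 + u^2/9 - u/3 + 1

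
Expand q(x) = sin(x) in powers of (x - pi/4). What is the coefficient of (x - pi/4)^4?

Apply the Taylor formula c_k = f^(k)(a)/k!.
q(pi/4) = sqrt(2)/2
q′(pi/4) = sqrt(2)/2
q′′(pi/4) = -sqrt(2)/2
q′′′(pi/4) = -sqrt(2)/2
q^(4)(pi/4) = sqrt(2)/2
Dividing each by k! gives the coefficients c_0, ..., c_4.

sqrt(2)/48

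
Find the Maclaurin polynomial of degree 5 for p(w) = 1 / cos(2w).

10*w^4/3 + 2*w^2 + 1

Invert the denominator's series and multiply.
p(0) = 1
p′(0) = 0
p′′(0) = 4
p′′′(0) = 0
p^(4)(0) = 80
p^(5)(0) = 0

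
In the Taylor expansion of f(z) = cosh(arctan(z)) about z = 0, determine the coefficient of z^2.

1/2

Let u equal the inner series; expand the outer function in u and truncate.
[z^0] = 1;  [z^1] = 0;  [z^2] = 1/2.
So c_2 = f′′(0)/2! = 1/2.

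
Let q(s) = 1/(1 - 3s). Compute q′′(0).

Differentiate repeatedly and evaluate at the center.
From the series, [s^2] q = 9; multiply by 2! = 2 to get 18.

18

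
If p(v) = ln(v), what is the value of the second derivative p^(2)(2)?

-1/4

The coefficient of (v - 2)^2 in the expansion is -1/8, so p′′(2) = 2! * (-1/8) = -1/4.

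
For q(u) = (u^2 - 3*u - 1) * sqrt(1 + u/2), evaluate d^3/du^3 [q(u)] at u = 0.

129/64

Distribute the polynomial across the series and collect like powers.
From the series, [u^3] q = 43/128; multiply by 3! = 6 to get 129/64.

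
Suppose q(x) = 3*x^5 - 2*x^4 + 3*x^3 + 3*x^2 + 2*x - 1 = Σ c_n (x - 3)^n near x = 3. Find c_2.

732

q(3) = 680
q′(3) = 1100
q′′(3) = 1464
So c_2 = q′′(3)/2! = 732.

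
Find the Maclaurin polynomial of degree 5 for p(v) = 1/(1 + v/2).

-v^5/32 + v^4/16 - v^3/8 + v^2/4 - v/2 + 1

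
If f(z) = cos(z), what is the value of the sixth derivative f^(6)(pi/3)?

-1/2

The coefficient of (z - pi/3)^6 in the expansion is -1/1440, so f^(6)(pi/3) = 6! * (-1/1440) = -1/2.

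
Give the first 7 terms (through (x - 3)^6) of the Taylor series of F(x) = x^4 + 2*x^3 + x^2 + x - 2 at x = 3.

(x - 3)^4 + 14*(x - 3)^3 + 73*(x - 3)^2 + 169*(x - 3) + 145

Use the known series and substitute for the argument.
F(3) = 145
F′(3) = 169
F′′(3) = 146
F′′′(3) = 84
F^(4)(3) = 24
F^(5)(3) = 0
F^(6)(3) = 0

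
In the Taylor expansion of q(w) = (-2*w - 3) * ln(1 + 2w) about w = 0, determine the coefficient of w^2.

Multiply each power in the prefactor through the base expansion.

2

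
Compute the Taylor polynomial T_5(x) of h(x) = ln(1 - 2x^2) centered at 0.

-2*x^4 - 2*x^2

Differentiate repeatedly and evaluate at the center.
h(0) = 0
h′(0) = 0
h′′(0) = -4
h′′′(0) = 0
h^(4)(0) = -48
h^(5)(0) = 0
The Taylor polynomial is Σ h^(k)(0)/k! · x^k.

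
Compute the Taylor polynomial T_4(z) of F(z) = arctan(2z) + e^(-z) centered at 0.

z^4/24 - 17*z^3/6 + z^2/2 + z + 1

Add the two expansions coefficient-wise.
F(0) = 1
F′(0) = 1
F′′(0) = 1
F′′′(0) = -17
F^(4)(0) = 1
Then c_k = F^(k)(0)/k! gives each Taylor coefficient.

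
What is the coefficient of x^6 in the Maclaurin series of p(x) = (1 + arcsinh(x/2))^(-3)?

Compose series: expand the inner function first, then feed it into the outer expansion.
p(0) = 1
p′(0) = -3/2
p′′(0) = 3
p′′′(0) = -57/8
p^(4)(0) = 39/2
p^(5)(0) = -1947/32
p^(6)(0) = 429/2
Dividing each by k! gives the coefficients c_0, ..., c_6.

143/480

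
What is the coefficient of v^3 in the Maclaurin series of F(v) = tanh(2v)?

-8/3

F(0) = 0
F′(0) = 2
F′′(0) = 0
F′′′(0) = -16
The Taylor polynomial is Σ F^(k)(0)/k! · v^k.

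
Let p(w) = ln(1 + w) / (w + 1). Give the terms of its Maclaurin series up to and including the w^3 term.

Multiply the numerator's expansion by the denominator's geometric series.
p(0) = 0
p′(0) = 1
p′′(0) = -3
p′′′(0) = 11
Then c_k = p^(k)(0)/k! gives each Taylor coefficient.

11*w^3/6 - 3*w^2/2 + w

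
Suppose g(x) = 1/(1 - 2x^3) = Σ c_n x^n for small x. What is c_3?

[x^0] = 1;  [x^1] = 0;  [x^2] = 0;  [x^3] = 2.

2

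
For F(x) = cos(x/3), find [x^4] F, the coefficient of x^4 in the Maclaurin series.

F(0) = 1
F′(0) = 0
F′′(0) = -1/9
F′′′(0) = 0
F^(4)(0) = 1/81
So c_4 = F^(4)(0)/4! = 1/1944.

1/1944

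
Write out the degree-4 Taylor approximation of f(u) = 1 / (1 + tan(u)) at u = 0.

5*u^4/3 - 4*u^3/3 + u^2 - u + 1

Write 1/(1+u) = 1 - u + u^2 - u^3 + ... and substitute the series for u.
f(0) = 1
f′(0) = -1
f′′(0) = 2
f′′′(0) = -8
f^(4)(0) = 40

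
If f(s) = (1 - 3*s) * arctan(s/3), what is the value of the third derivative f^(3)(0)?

Shift and add copies of the series according to the polynomial's terms.
The coefficient of s^3 in the expansion is -1/81, so f′′′(0) = 3! * (-1/81) = -2/27.

-2/27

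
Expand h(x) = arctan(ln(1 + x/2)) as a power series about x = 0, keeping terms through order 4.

x^4/64 - x^2/8 + x/2

Plug the Maclaurin series of the inner function into that of the outer and collect terms.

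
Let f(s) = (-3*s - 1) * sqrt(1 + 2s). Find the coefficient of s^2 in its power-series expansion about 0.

Shift and add copies of the series according to the polynomial's terms.
f(0) = -1
f′(0) = -4
f′′(0) = -5

-5/2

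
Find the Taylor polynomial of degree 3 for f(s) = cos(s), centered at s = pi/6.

Compute the successive derivatives at the expansion point and divide by k!.
f(pi/6) = sqrt(3)/2
f′(pi/6) = -1/2
f′′(pi/6) = -sqrt(3)/2
f′′′(pi/6) = 1/2
The Taylor polynomial is Σ f^(k)(pi/6)/k! · (s - pi/6)^k.

(s - pi/6)^3/12 - sqrt(3)*(s - pi/6)^2/4 - (s - pi/6)/2 + sqrt(3)/2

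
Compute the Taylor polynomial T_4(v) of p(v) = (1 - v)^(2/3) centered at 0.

-7*v^4/243 - 4*v^3/81 - v^2/9 - 2*v/3 + 1

Compute the successive derivatives at the expansion point and divide by k!.
p(0) = 1
p′(0) = -2/3
p′′(0) = -2/9
p′′′(0) = -8/27
p^(4)(0) = -56/81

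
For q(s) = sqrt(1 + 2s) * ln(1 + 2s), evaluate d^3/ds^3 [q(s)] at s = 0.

-2

Expand each factor separately, then convolve coefficients.
The coefficient of s^3 in the expansion is -1/3, so q′′′(0) = 3! * (-1/3) = -2.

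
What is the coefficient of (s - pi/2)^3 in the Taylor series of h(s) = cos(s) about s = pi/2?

c_3 = h′′′(pi/2)/3! = 1/6.

1/6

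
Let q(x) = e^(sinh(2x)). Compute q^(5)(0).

384

Substitute the inner expansion into the outer series and collect powers.
The coefficient of x^5 in the expansion is 16/5, so q^(5)(0) = 5! * (16/5) = 384.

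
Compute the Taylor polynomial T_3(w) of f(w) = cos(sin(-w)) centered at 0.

1 - w^2/2

Plug the Maclaurin series of the inner function into that of the outer and collect terms.
[w^0] = 1;  [w^1] = 0;  [w^2] = -1/2;  [w^3] = 0.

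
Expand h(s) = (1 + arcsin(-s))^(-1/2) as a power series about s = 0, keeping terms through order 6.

Let u equal the inner series; expand the outer function in u and truncate.
h(0) = 1
h′(0) = 1/2
h′′(0) = 3/4
h′′′(0) = 19/8
h^(4)(0) = 153/16
h^(5)(0) = 1689/32
h^(6)(0) = 21867/64

7289*s^6/15360 + 563*s^5/1280 + 51*s^4/128 + 19*s^3/48 + 3*s^2/8 + s/2 + 1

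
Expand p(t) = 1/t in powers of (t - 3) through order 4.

p(3) = 1/3
p′(3) = -1/9
p′′(3) = 2/27
p′′′(3) = -2/27
p^(4)(3) = 8/81

(t - 3)^4/243 - (t - 3)^3/81 + (t - 3)^2/27 - (t - 3)/9 + 1/3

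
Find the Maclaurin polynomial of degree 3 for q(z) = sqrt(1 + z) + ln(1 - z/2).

z^3/48 - z^2/4 + 1

Add the two expansions coefficient-wise.
q(0) = 1
q′(0) = 0
q′′(0) = -1/2
q′′′(0) = 1/8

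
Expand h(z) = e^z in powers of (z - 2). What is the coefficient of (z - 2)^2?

e^(2)/2

Compute the successive derivatives at the expansion point and divide by k!.
h(2) = e^(2)
h′(2) = e^(2)
h′′(2) = e^(2)
Dividing each by k! gives the coefficients c_0, ..., c_2.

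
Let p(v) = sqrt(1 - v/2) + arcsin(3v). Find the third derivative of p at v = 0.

Combine the two series term by term.
The coefficient of v^3 in the expansion is 575/128, so p′′′(0) = 3! * (575/128) = 1725/64.

1725/64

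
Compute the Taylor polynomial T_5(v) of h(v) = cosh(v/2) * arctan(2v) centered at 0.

Multiply the two series term by term and collect like powers.

1943*v^5/320 - 29*v^3/12 + 2*v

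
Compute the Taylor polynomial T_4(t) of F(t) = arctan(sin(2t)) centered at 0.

-4*t^3 + 2*t

Plug the Maclaurin series of the inner function into that of the outer and collect terms.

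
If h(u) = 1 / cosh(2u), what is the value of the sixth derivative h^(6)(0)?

Write the quotient as an unknown series and match coefficients against numerator = denominator · series.
The coefficient of u^6 in the expansion is -244/45, so h^(6)(0) = 6! * (-244/45) = -3904.

-3904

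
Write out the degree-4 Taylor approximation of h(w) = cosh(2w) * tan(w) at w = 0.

7*w^3/3 + w

Take the Cauchy product of the two expansions.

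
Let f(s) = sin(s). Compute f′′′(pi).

The coefficient of (s - pi)^3 in the expansion is 1/6, so f′′′(pi) = 3! * (1/6) = 1.

1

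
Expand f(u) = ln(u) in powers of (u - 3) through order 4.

Apply the Taylor formula c_k = f^(k)(a)/k!.
f(3) = ln(3)
f′(3) = 1/3
f′′(3) = -1/9
f′′′(3) = 2/27
f^(4)(3) = -2/27
Dividing each by k! gives the coefficients c_0, ..., c_4.

-(u - 3)^4/324 + (u - 3)^3/81 - (u - 3)^2/18 + (u - 3)/3 + ln(3)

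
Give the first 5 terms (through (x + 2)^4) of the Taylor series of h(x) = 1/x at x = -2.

-(x + 2)^4/32 - (x + 2)^3/16 - (x + 2)^2/8 - (x + 2)/4 - 1/2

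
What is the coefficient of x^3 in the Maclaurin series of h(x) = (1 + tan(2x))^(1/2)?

Let u equal the inner series; expand the outer function in u and truncate.
h(0) = 1
h′(0) = 1
h′′(0) = -1
h′′′(0) = 11

11/6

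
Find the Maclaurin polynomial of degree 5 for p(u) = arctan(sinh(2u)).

4*u^5/3 - 4*u^3/3 + 2*u

Plug the Maclaurin series of the inner function into that of the outer and collect terms.
[u^0] = 0;  [u^1] = 2;  [u^2] = 0;  [u^3] = -4/3;  [u^4] = 0;  [u^5] = 4/3.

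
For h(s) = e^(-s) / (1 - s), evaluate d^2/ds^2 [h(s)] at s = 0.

Write out both Maclaurin series and multiply, keeping only the needed powers.
The coefficient of s^2 in the expansion is 1/2, so h′′(0) = 2! * (1/2) = 1.

1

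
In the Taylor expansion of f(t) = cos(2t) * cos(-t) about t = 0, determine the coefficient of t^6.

Multiply the two series term by term and collect like powers.
f(0) = 1
f′(0) = 0
f′′(0) = -5
f′′′(0) = 0
f^(4)(0) = 41
f^(5)(0) = 0
f^(6)(0) = -365
So c_6 = f^(6)(0)/6! = -73/144.

-73/144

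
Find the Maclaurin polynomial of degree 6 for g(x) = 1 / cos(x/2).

61*x^6/46080 + 5*x^4/384 + x^2/8 + 1

Divide the numerator series by the denominator series (power-series long division).
g(0) = 1
g′(0) = 0
g′′(0) = 1/4
g′′′(0) = 0
g^(4)(0) = 5/16
g^(5)(0) = 0
g^(6)(0) = 61/64
Dividing each by k! gives the coefficients c_0, ..., c_6.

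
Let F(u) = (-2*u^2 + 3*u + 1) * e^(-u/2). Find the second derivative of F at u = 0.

-27/4

Distribute the polynomial across the series and collect like powers.
The coefficient of u^2 in the expansion is -27/8, so F′′(0) = 2! * (-27/8) = -27/4.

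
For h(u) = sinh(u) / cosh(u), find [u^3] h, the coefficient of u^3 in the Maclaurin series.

Invert the denominator's series and multiply.
h(0) = 0
h′(0) = 1
h′′(0) = 0
h′′′(0) = -2

-1/3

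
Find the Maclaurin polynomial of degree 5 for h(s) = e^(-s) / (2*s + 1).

Use 1/(1 - r) = Σ r^k on the denominator, then take the Cauchy product.
h(0) = 1
h′(0) = -3
h′′(0) = 13
h′′′(0) = -79
h^(4)(0) = 633
h^(5)(0) = -6331

-6331*s^5/120 + 211*s^4/8 - 79*s^3/6 + 13*s^2/2 - 3*s + 1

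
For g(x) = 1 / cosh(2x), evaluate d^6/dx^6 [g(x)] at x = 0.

Write the quotient as an unknown series and match coefficients against numerator = denominator · series.
The coefficient of x^6 in the expansion is -244/45, so g^(6)(0) = 6! * (-244/45) = -3904.

-3904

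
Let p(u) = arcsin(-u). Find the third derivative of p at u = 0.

From the series, [u^3] p = -1/6; multiply by 3! = 6 to get -1.

-1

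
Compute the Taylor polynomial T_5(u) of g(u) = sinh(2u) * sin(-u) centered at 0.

-u^4 - 2*u^2

Take the Cauchy product of the two expansions.
g(0) = 0
g′(0) = 0
g′′(0) = -4
g′′′(0) = 0
g^(4)(0) = -24
g^(5)(0) = 0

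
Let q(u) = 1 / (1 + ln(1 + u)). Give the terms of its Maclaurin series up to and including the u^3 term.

-7*u^3/3 + 3*u^2/2 - u + 1

Write 1/(1+u) = 1 - u + u^2 - u^3 + ... and substitute the series for u.
[u^0] = 1;  [u^1] = -1;  [u^2] = 3/2;  [u^3] = -7/3.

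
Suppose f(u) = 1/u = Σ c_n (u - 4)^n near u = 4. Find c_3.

f(4) = 1/4
f′(4) = -1/16
f′′(4) = 1/32
f′′′(4) = -3/128

-1/256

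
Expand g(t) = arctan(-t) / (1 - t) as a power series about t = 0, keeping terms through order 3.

Multiply the numerator's expansion by the denominator's geometric series.
g(0) = 0
g′(0) = -1
g′′(0) = -2
g′′′(0) = -4
Then c_k = g^(k)(0)/k! gives each Taylor coefficient.

-2*t^3/3 - t^2 - t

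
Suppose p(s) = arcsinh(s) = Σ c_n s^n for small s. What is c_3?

Compute the successive derivatives at the expansion point and divide by k!.
p(0) = 0
p′(0) = 1
p′′(0) = 0
p′′′(0) = -1
The Taylor polynomial is Σ p^(k)(0)/k! · s^k.

-1/6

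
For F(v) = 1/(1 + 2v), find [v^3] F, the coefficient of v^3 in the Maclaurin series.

-8

F(0) = 1
F′(0) = -2
F′′(0) = 8
F′′′(0) = -48
So c_3 = F′′′(0)/3! = -8.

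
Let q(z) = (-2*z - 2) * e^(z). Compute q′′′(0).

Shift and add copies of the series according to the polynomial's terms.
From the series, [z^3] q = -4/3; multiply by 3! = 6 to get -8.

-8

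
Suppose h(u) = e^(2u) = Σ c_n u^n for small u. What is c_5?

4/15

h(0) = 1
h′(0) = 2
h′′(0) = 4
h′′′(0) = 8
h^(4)(0) = 16
h^(5)(0) = 32
So c_5 = h^(5)(0)/5! = 4/15.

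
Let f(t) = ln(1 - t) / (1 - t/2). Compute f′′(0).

-2

Multiply the two series term by term and collect like powers.
The coefficient of t^2 in the expansion is -1, so f′′(0) = 2! * (-1) = -2.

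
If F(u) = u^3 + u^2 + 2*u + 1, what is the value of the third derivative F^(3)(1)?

6

The coefficient of (u - 1)^3 in the expansion is 1, so F′′′(1) = 3! * (1) = 6.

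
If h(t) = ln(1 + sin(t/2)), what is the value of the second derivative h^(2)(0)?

Compose series: expand the inner function first, then feed it into the outer expansion.
From the series, [t^2] h = -1/8; multiply by 2! = 2 to get -1/4.

-1/4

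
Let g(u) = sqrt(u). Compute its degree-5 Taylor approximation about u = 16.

7*(u - 16)^5/67108864 - 5*(u - 16)^4/2097152 + (u - 16)^3/16384 - (u - 16)^2/512 + (u - 16)/8 + 4

Compute the successive derivatives at the expansion point and divide by k!.
g(16) = 4
g′(16) = 1/8
g′′(16) = -1/256
g′′′(16) = 3/8192
g^(4)(16) = -15/262144
g^(5)(16) = 105/8388608
The Taylor polynomial is Σ g^(k)(16)/k! · (u - 16)^k.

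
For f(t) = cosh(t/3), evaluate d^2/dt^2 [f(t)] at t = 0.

1/9

From the series, [t^2] f = 1/18; multiply by 2! = 2 to get 1/9.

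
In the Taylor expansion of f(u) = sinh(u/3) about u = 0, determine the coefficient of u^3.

1/162

f(0) = 0
f′(0) = 1/3
f′′(0) = 0
f′′′(0) = 1/27
So c_3 = f′′′(0)/3! = 1/162.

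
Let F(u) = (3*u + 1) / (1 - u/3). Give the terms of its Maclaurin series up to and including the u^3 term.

Distribute the polynomial across the series and collect like powers.
F(0) = 1
F′(0) = 10/3
F′′(0) = 20/9
F′′′(0) = 20/9
Dividing each by k! gives the coefficients c_0, ..., c_3.

10*u^3/27 + 10*u^2/9 + 10*u/3 + 1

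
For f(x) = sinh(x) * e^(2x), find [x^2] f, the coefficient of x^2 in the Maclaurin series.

2

Expand each factor separately, then convolve coefficients.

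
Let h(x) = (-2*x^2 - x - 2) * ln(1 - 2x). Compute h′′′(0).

Shift and add copies of the series according to the polynomial's terms.
From the series, [x^3] h = 34/3; multiply by 3! = 6 to get 68.

68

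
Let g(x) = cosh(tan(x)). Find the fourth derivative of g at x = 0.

9

Substitute the inner expansion into the outer series and collect powers.
From the series, [x^4] g = 3/8; multiply by 4! = 24 to get 9.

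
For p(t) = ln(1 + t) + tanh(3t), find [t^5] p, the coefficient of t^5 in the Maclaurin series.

Add the two expansions coefficient-wise.
[t^0] = 0;  [t^1] = 4;  [t^2] = -1/2;  [t^3] = -26/3;  [t^4] = -1/4;  [t^5] = 163/5.

163/5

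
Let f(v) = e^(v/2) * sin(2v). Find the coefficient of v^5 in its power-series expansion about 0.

101/960

Take the Cauchy product of the two expansions.
f(0) = 0
f′(0) = 2
f′′(0) = 2
f′′′(0) = -13/2
f^(4)(0) = -15
f^(5)(0) = 101/8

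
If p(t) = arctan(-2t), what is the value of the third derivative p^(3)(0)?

The coefficient of t^3 in the expansion is 8/3, so p′′′(0) = 3! * (8/3) = 16.

16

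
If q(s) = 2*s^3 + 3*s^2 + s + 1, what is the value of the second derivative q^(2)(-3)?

-30

From the series, [(s + 3)^2] q = -15; multiply by 2! = 2 to get -30.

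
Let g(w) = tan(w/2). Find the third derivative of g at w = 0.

From the series, [w^3] g = 1/24; multiply by 3! = 6 to get 1/4.

1/4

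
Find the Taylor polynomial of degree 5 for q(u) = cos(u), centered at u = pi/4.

[(u - pi/4)^0] = sqrt(2)/2;  [(u - pi/4)^1] = -sqrt(2)/2;  [(u - pi/4)^2] = -sqrt(2)/4;  [(u - pi/4)^3] = sqrt(2)/12;  [(u - pi/4)^4] = sqrt(2)/48;  [(u - pi/4)^5] = -sqrt(2)/240.

-sqrt(2)*(u - pi/4)^5/240 + sqrt(2)*(u - pi/4)^4/48 + sqrt(2)*(u - pi/4)^3/12 - sqrt(2)*(u - pi/4)^2/4 - sqrt(2)*(u - pi/4)/2 + sqrt(2)/2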